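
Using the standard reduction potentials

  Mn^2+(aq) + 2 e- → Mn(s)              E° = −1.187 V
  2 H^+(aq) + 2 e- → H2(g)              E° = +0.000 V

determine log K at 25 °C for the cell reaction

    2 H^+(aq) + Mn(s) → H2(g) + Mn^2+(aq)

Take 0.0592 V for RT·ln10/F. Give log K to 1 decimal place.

The 2H⁺/H₂ couple is reduced (cathode); E°cell = +0.000 − (−1.187) = +1.187 V with n = 2.
At equilibrium E = 0, so log K = nE°cell / 0.0592 = (2)(+1.187) / 0.0592 = 40.1.

log K = 40.1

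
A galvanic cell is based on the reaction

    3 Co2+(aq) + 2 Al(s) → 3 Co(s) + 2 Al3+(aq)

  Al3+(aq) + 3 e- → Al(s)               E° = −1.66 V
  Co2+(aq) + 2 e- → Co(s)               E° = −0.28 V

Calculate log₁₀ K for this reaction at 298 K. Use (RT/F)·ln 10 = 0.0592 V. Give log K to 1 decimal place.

log K = 139.9

The Co²⁺/Co couple is reduced (cathode); E°cell = −0.28 − (−1.66) = +1.38 V with n = 6.
At equilibrium E = 0, so log K = nE°cell / 0.0592 = (6)(+1.38) / 0.0592 = 139.9.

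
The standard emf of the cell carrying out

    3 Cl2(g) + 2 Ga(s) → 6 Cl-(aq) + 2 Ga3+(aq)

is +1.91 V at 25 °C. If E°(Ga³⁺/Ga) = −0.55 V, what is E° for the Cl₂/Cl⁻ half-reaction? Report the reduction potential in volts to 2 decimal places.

+1.36 V

In the reaction as written the Cl₂/Cl⁻ couple is reduced (cathode) and Ga³⁺/Ga is oxidized (anode), so E°cell = E°(Cl₂/Cl⁻) − E°(Ga³⁺/Ga).
E°(Cl₂/Cl⁻) = E°cell + E°(anode) = +1.91 + (−0.55) = +1.36 V.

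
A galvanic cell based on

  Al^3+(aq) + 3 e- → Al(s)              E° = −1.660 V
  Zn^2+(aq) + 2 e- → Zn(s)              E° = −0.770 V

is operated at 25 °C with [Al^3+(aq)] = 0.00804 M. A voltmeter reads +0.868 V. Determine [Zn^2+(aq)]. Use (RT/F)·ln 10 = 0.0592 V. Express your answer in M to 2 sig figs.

Zn²⁺/Zn is the cathode (higher E°); E°cell = −0.770 − (−1.660) = +0.890 V with n = 6.
Rearranging E = E° − (0.0592/n)·log Q gives log Q = 6(+0.890 − (+0.868))/0.0592 = 2.230.
For 3 Zn^2+(aq) + 2 Al(s) → 3 Zn(s) + 2 Al^3+(aq), the reaction quotient is Q = [Al^3+(aq)]^2 / [Zn^2+(aq)]^3.
Solving for the unknown gives log [Zn^2+(aq)] = −2.140, so [Zn^2+(aq)] ≈ 0.0072 M.

0.0072 M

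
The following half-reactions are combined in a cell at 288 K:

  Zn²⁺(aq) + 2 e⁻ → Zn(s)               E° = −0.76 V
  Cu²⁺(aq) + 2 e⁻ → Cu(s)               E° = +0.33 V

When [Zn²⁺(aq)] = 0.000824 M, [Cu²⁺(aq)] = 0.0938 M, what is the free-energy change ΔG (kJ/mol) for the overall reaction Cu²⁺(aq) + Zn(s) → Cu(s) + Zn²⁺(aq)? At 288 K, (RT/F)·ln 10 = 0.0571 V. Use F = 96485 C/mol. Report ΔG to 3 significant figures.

The standard cell potential is +0.33 − (−0.76) = +1.09 V, with n = 2 electrons in the balanced equation.
Q = [Zn²⁺(aq)] / [Cu²⁺(aq)] = 0.00878, so log Q = −2.056 and E = +1.09 − (0.0571/2)(−2.056) = +1.1487 V.
ΔG = −nFE = −(2)(96485)(+1.1487) J/mol = −222 kJ/mol.

−222 kJ/mol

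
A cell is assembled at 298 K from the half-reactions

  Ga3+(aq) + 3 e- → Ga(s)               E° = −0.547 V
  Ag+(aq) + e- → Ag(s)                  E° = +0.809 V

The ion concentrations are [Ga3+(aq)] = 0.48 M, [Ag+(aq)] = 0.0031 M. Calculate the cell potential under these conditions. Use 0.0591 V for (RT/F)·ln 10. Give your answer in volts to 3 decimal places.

Since E°(Ag⁺/Ag) > E°(Ga³⁺/Ga), Ag⁺/Ag serves as the cathode.
E°cell = +0.809 − (−0.547) = +1.356 V, with n = 3 electrons transferred.
The balanced reaction is 3 Ag+(aq) + Ga(s) → 3 Ag(s) + Ga3+(aq), so Q = [Ga3+(aq)] / [Ag+(aq)]^3 = 1.61×10^7 and log Q = 7.207.
Applying E = E° − (RT ln10/nF)·log Q gives +1.356 − (0.0591/3)(7.207) = +1.214 V.

+1.214 V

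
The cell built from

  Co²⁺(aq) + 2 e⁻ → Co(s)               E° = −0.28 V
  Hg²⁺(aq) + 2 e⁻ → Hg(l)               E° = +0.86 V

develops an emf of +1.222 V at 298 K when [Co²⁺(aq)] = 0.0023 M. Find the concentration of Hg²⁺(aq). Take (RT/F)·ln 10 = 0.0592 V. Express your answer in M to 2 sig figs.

Hg²⁺/Hg is the cathode (higher E°); E°cell = +0.86 − (−0.28) = +1.14 V with n = 2.
Since E = E° − (0.0592/n)·log Q, log Q = n(E° − E)/0.0592 = −2.770.
For Hg²⁺(aq) + Co(s) → Hg(l) + Co²⁺(aq), the reaction quotient is Q = [Co²⁺(aq)] / [Hg²⁺(aq)].
Substituting the known concentrations and solving, log [Hg²⁺(aq)] = 0.132 and [Hg²⁺(aq)] = 1.4 M.

1.4 M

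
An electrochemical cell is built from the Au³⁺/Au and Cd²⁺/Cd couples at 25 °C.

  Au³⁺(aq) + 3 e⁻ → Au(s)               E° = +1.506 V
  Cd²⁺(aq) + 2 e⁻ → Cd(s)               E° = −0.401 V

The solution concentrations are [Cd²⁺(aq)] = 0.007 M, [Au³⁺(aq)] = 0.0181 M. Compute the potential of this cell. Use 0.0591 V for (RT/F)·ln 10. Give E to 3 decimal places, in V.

+1.936 V

Since E°(Au³⁺/Au) > E°(Cd²⁺/Cd), Au³⁺/Au serves as the cathode.
E°cell = +1.506 − (−0.401) = +1.907 V, with n = 6 electrons transferred.
The balanced reaction is 2 Au³⁺(aq) + 3 Cd(s) → 2 Au(s) + 3 Cd²⁺(aq), so Q = [Cd²⁺(aq)]^3 / [Au³⁺(aq)]^2 = 0.00105 and log Q = −2.980.
Applying E = E° − (RT ln10/nF)·log Q gives +1.907 − (0.0591/6)(−2.980) = +1.936 V.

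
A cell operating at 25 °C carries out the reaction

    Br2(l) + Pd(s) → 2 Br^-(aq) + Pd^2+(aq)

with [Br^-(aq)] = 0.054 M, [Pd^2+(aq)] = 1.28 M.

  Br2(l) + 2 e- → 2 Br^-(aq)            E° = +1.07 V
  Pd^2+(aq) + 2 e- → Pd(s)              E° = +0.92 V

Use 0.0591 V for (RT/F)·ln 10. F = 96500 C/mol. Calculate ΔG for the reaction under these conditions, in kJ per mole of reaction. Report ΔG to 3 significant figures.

With Br₂/Br⁻ reduced at the cathode, E°cell = +1.07 − (+0.92) = +0.15 V and n = 2.
Q = [Br^-(aq)]^2·[Pd^2+(aq)] = 0.00373, so log Q = −2.428 and E = +0.15 − (0.0591/2)(−2.428) = +0.2217 V.
ΔG = −nFE = −(2)(96500)(+0.2217) J/mol = −42.8 kJ/mol.

−42.8 kJ/mol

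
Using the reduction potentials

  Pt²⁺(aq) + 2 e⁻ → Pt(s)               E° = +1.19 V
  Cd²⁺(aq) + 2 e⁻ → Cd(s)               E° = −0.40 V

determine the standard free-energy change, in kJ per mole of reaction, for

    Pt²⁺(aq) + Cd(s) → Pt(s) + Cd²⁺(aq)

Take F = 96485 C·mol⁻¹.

−307 kJ/mol

In the reaction as written Pt²⁺(aq) is reduced, so the Pt²⁺/Pt couple is the cathode and Cd²⁺/Cd is the anode.
E°cell = +1.19 − (−0.40) = +1.59 V; balancing electrons gives n = 2.
ΔG° = −nFE°cell = −(2)(96485)(+1.59) J/mol = −307 kJ/mol.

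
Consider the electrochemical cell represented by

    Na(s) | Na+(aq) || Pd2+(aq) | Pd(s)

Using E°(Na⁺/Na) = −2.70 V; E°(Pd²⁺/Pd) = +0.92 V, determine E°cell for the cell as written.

By convention the left-hand electrode in cell notation is the anode (oxidation) and the right-hand electrode is the cathode (reduction).
E°cell = E°(right) − E°(left) = +0.92 − (−2.70) = +3.62 V.

+3.62 V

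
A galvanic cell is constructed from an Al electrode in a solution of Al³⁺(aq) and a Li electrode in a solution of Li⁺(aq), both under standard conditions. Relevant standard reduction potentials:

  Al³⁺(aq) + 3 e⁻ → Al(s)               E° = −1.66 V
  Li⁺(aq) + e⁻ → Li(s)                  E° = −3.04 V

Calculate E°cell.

+1.38 V

The Al³⁺/Al couple has the higher E°, so Al ion is reduced (cathode) and Li is oxidized (anode).
E°cell = E°(cathode) − E°(anode) = −1.66 − (−3.04) = +1.38 V.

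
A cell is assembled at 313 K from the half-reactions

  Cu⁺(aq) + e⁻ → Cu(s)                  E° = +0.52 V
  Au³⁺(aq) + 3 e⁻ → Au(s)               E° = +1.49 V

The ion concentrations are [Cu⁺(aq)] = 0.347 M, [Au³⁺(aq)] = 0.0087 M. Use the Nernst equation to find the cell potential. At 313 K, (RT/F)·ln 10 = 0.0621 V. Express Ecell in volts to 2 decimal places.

Since E°(Au³⁺/Au) > E°(Cu⁺/Cu), Au³⁺/Au serves as the cathode.
E°cell = E°cat − E°an = +1.49 − (+0.52) = +0.97 V; n = 3.
Balancing gives Au³⁺(aq) + 3 Cu(s) → Au(s) + 3 Cu⁺(aq); hence Q = [Cu⁺(aq)]^3 / [Au³⁺(aq)] = 4.8 (log Q = 0.681).
By the Nernst equation, E = +0.97 − (0.0621/3)·(0.681) = +0.96 V.

+0.96 V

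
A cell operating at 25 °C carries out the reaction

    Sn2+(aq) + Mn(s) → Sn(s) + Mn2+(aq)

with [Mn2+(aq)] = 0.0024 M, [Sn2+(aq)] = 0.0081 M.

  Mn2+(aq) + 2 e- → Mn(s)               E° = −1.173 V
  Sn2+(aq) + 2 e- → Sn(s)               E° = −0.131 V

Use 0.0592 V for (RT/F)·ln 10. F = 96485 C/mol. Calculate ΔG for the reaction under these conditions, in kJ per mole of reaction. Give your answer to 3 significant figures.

−204 kJ/mol

The standard cell potential is −0.131 − (−1.173) = +1.042 V, with n = 2 electrons in the balanced equation.
Q = [Mn2+(aq)] / [Sn2+(aq)] = 0.296, so log Q = −0.528 and E = +1.042 − (0.0592/2)(−0.528) = +1.0576 V.
Finally ΔG = −nFE = −(2)(96485 C/mol)(+1.0576 V) = −204 kJ/mol.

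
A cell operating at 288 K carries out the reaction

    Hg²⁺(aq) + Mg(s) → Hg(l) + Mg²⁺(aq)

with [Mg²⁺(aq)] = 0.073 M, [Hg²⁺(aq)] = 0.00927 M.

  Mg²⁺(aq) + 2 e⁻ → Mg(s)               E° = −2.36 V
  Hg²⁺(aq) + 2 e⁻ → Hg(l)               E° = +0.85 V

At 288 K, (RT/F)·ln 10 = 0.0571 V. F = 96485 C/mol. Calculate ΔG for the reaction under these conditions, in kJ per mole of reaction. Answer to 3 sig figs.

−614 kJ/mol

With Hg²⁺/Hg reduced at the cathode, E°cell = +0.85 − (−2.36) = +3.21 V and n = 2.
The reaction quotient is [Mg²⁺(aq)] / [Hg²⁺(aq)] = 7.87; by Nernst, E = +3.21 − (0.0571/2)(0.896) = +3.1844 V.
Finally ΔG = −nFE = −(2)(96485 C/mol)(+3.1844 V) = −614 kJ/mol.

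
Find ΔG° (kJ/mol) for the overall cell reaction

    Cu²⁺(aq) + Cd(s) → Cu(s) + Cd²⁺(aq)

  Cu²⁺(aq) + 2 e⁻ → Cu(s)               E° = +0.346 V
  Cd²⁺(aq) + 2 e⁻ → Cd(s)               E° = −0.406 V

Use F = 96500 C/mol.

In the reaction as written Cu²⁺(aq) is reduced, so the Cu²⁺/Cu couple is the cathode and Cd²⁺/Cd is the anode.
E°cell = +0.346 − (−0.406) = +0.752 V; balancing electrons gives n = 2.
ΔG° = −nFE°cell = −(2)(96500)(+0.752) J/mol = −145 kJ/mol.

−145 kJ/mol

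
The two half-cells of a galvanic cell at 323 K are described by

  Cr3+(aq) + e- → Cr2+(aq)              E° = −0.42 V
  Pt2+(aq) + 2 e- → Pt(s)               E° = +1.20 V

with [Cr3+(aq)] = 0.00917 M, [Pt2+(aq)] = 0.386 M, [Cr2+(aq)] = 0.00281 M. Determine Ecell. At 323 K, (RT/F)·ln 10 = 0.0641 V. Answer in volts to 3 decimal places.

The Pt²⁺/Pt couple has the more positive E°, so it is the cathode; Cr³⁺/Cr²⁺ is the anode.
E°cell = E°cat − E°an = +1.20 − (−0.42) = +1.62 V; n = 2.
Balancing gives Pt2+(aq) + 2 Cr2+(aq) → Pt(s) + 2 Cr3+(aq); hence Q = [Cr3+(aq)]^2 / ([Pt2+(aq)]·[Cr2+(aq)]^2) = 27.6 (log Q = 1.441).
E = E° − (0.0641/n)·log Q = +1.62 − (0.0641/2)(1.441) = +1.574 V.

+1.574 V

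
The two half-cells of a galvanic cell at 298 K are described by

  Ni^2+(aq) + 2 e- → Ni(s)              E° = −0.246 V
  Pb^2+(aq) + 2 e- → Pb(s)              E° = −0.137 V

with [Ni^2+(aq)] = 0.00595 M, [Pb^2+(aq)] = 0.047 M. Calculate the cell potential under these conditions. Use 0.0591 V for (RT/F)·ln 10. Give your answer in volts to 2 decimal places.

Pb²⁺/Pb is reduced (cathode, E° = −0.137 V) and Ni²⁺/Ni is oxidized (anode).
E°cell = −0.137 − (−0.246) = +0.109 V, with n = 2 electrons transferred.
Balancing gives Pb^2+(aq) + Ni(s) → Pb(s) + Ni^2+(aq); hence Q = [Ni^2+(aq)] / [Pb^2+(aq)] = 0.127 (log Q = −0.898).
Applying E = E° − (RT ln10/nF)·log Q gives +0.109 − (0.0591/2)(−0.898) = +0.14 V.

+0.14 V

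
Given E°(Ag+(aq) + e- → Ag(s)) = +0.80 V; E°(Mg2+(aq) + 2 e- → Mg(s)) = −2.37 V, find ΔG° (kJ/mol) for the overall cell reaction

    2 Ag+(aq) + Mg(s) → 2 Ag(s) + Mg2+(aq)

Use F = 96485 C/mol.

In the reaction as written Ag+(aq) is reduced, so the Ag⁺/Ag couple is the cathode and Mg²⁺/Mg is the anode.
E°cell = +0.80 − (−2.37) = +3.17 V; balancing electrons gives n = 2.
ΔG° = −nFE°cell = −(2)(96485)(+3.17) J/mol = −612 kJ/mol.

−612 kJ/mol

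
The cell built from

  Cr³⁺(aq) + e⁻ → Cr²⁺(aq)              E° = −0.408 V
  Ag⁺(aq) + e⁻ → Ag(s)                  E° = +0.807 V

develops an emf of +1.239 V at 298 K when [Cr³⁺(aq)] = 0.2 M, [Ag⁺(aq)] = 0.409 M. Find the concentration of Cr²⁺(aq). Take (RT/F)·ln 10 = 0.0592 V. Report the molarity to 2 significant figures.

The Ag⁺/Ag couple has the larger reduction potential, so it is the cathode: E°cell = +0.807 − (−0.408) = +1.215 V and n = 1.
Since E = E° − (0.0592/n)·log Q, log Q = n(E° − E)/0.0592 = −0.405.
The balanced reaction is Ag⁺(aq) + Cr²⁺(aq) → Ag(s) + Cr³⁺(aq), so Q = [Cr³⁺(aq)] / ([Ag⁺(aq)]·[Cr²⁺(aq)]).
Isolating [Cr²⁺(aq)] in Q = 10^{−0.405} yields log [Cr²⁺(aq)] = 0.094, i.e. 1.2 M.

1.2 M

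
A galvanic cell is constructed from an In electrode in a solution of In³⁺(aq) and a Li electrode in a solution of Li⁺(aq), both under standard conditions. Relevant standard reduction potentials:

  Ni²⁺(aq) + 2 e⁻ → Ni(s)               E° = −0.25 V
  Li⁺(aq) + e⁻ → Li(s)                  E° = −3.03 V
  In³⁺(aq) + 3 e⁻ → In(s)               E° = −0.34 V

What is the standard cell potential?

Of the two couples in this cell, the one with the more positive reduction potential is reduced at the cathode: here that is In³⁺/In (−0.34 V); Li⁺/Li (−3.03 V) is the anode.
E°cell = E°(cathode) − E°(anode) = −0.34 − (−3.03) = +2.69 V.

+2.69 V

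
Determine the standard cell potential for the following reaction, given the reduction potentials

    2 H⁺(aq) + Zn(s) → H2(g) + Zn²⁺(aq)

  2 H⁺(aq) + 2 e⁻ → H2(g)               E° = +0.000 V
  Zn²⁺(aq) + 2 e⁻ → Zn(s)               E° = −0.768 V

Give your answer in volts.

+0.768 V

H⁺(aq) gains electrons, so the 2H⁺/H₂ couple is the cathode; the Zn²⁺/Zn couple is the anode.
E°cell = E°(cathode) − E°(anode) = +0.000 − (−0.768) = +0.768 V.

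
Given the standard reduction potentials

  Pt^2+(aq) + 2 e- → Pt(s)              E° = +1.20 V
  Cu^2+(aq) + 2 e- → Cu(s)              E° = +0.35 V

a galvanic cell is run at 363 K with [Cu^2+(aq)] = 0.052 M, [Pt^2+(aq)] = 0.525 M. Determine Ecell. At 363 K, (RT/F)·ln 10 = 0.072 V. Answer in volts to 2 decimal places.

+0.89 V

Since E°(Pt²⁺/Pt) > E°(Cu²⁺/Cu), Pt²⁺/Pt serves as the cathode.
The standard potential is +1.20 − (+0.35) = +0.85 V and the balanced reaction transfers n = 2 electrons.
Balancing gives Pt^2+(aq) + Cu(s) → Pt(s) + Cu^2+(aq); hence Q = [Cu^2+(aq)] / [Pt^2+(aq)] = 0.099 (log Q = −1.004).
By the Nernst equation, E = +0.85 − (0.072/2)·(−1.004) = +0.89 V.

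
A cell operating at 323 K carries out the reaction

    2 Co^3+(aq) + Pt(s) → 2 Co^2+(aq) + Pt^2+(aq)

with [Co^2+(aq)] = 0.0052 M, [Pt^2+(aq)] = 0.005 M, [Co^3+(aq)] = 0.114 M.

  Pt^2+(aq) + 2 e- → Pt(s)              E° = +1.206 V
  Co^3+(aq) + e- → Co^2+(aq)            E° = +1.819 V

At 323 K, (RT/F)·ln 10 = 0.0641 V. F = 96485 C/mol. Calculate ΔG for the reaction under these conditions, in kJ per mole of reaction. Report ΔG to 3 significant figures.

−149 kJ/mol

With Co³⁺/Co²⁺ reduced at the cathode, E°cell = +1.819 − (+1.206) = +0.613 V and n = 2.
The reaction quotient is ([Co^2+(aq)]^2·[Pt^2+(aq)]) / [Co^3+(aq)]^2 = 1.04×10^−5; by Nernst, E = +0.613 − (0.0641/2)(−4.983) = +0.7727 V.
Then ΔG = −nFE = −2 × 96485 × +0.7727 J/mol = −149 kJ/mol.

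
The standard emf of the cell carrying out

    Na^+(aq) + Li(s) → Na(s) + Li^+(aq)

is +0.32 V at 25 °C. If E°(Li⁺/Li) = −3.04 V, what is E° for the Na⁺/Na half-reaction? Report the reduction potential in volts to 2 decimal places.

−2.72 V

In the reaction as written the Na⁺/Na couple is reduced (cathode) and Li⁺/Li is oxidized (anode), so E°cell = E°(Na⁺/Na) − E°(Li⁺/Li).
E°(Na⁺/Na) = E°cell + E°(anode) = +0.32 + (−3.04) = −2.72 V.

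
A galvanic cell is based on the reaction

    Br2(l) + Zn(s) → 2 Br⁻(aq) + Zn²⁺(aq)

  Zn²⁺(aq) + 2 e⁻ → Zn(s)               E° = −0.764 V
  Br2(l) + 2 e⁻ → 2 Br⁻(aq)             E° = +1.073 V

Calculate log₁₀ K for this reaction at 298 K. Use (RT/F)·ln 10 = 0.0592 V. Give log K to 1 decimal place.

The Br₂/Br⁻ couple is reduced (cathode); E°cell = +1.073 − (−0.764) = +1.837 V with n = 2.
At equilibrium E = 0, so log K = nE°cell / 0.0592 = (2)(+1.837) / 0.0592 = 62.1.

log K = 62.1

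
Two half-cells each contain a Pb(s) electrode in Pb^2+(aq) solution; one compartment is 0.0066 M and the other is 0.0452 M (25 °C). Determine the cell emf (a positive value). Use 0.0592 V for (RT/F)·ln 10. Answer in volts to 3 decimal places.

0.025 V

For a concentration cell E°cell = 0, since both electrodes use the same couple.
The compartment with the higher Pb^2+(aq) concentration (0.0452 M) acts as the cathode; ions are reduced there and produced at the dilute (0.0066 M) anode.
With n = 2, Ecell = −(0.0592/2)·log([dilute]/[conc]) = −(0.0592/2)·log(0.0066/0.0452) = +0.025 V.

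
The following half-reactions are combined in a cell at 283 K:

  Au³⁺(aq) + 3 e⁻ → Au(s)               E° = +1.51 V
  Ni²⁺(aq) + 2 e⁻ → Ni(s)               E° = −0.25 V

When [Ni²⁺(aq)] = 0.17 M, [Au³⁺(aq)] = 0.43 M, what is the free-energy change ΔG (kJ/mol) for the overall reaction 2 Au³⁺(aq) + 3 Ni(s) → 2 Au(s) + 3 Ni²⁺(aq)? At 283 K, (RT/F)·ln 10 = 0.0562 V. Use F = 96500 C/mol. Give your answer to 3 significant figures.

With Au³⁺/Au reduced at the cathode, E°cell = +1.51 − (−0.25) = +1.76 V and n = 6.
Here Q = [Ni²⁺(aq)]^3 / [Au³⁺(aq)]^2 = 0.0266 (log Q = −1.576), giving E = +1.76 − (0.0562/6)·(−1.576) = +1.7748 V.
ΔG = −nFE = −(6)(96500)(+1.7748) J/mol = −1030 kJ/mol.

−1030 kJ/mol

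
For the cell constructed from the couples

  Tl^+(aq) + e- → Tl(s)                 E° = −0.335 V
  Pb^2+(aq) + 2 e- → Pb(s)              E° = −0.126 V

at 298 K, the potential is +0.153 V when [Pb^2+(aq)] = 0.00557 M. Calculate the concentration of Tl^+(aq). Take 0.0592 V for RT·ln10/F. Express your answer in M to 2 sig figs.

0.66 M

Pb²⁺/Pb is the cathode (higher E°); E°cell = −0.126 − (−0.335) = +0.209 V with n = 2.
Since E = E° − (0.0592/n)·log Q, log Q = n(E° − E)/0.0592 = 1.892.
For Pb^2+(aq) + 2 Tl(s) → Pb(s) + 2 Tl^+(aq), the reaction quotient is Q = [Tl^+(aq)]^2 / [Pb^2+(aq)].
Solving for the unknown gives log [Tl^+(aq)] = −0.181, so [Tl^+(aq)] ≈ 0.66 M.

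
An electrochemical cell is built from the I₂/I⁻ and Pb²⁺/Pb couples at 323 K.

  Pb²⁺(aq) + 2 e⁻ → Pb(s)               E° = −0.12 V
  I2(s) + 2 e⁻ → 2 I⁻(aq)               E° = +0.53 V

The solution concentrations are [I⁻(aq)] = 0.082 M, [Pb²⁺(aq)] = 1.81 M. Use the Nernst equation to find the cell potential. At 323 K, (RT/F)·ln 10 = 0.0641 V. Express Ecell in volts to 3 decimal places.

Since E°(I₂/I⁻) > E°(Pb²⁺/Pb), I₂/I⁻ serves as the cathode.
E°cell = +0.53 − (−0.12) = +0.65 V, with n = 2 electrons transferred.
For the overall reaction I2(s) + Pb(s) → 2 I⁻(aq) + Pb²⁺(aq), Q = [I⁻(aq)]^2·[Pb²⁺(aq)] = 0.0122, giving log Q = −1.915.
E = E° − (0.0641/n)·log Q = +0.65 − (0.0641/2)(−1.915) = +0.711 V.

+0.711 V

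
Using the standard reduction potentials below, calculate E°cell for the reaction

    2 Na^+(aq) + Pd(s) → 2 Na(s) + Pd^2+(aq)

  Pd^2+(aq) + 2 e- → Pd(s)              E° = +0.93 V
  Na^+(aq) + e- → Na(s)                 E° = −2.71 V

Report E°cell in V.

−3.64 V

Na^+(aq) gains electrons, so the Na⁺/Na couple is the cathode; the Pd²⁺/Pd couple is the anode.
E°cell = E°(cathode) − E°(anode) = −2.71 − (+0.93) = −3.64 V.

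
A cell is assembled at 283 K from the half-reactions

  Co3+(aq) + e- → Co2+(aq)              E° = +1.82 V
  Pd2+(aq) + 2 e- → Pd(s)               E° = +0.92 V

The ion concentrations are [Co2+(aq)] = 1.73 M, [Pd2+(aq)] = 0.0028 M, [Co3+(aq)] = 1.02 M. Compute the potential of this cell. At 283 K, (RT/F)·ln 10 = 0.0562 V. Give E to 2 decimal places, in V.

Co³⁺/Co²⁺ is reduced (cathode, E° = +1.82 V) and Pd²⁺/Pd is oxidized (anode).
E°cell = +1.82 − (+0.92) = +0.90 V, with n = 2 electrons transferred.
For the overall reaction 2 Co3+(aq) + Pd(s) → 2 Co2+(aq) + Pd2+(aq), Q = ([Co2+(aq)]^2·[Pd2+(aq)]) / [Co3+(aq)]^2 = 0.00805, giving log Q = −2.094.
E = E° − (0.0562/n)·log Q = +0.90 − (0.0562/2)(−2.094) = +0.96 V.

+0.96 V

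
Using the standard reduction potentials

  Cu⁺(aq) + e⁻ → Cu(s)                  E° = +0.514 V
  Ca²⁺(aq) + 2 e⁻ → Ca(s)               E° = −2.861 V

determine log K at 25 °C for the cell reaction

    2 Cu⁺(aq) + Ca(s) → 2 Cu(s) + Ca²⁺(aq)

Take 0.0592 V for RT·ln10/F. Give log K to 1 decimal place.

log K = 114.0

The Cu⁺/Cu couple is reduced (cathode); E°cell = +0.514 − (−2.861) = +3.375 V with n = 2.
At equilibrium E = 0, so log K = nE°cell / 0.0592 = (2)(+3.375) / 0.0592 = 114.0.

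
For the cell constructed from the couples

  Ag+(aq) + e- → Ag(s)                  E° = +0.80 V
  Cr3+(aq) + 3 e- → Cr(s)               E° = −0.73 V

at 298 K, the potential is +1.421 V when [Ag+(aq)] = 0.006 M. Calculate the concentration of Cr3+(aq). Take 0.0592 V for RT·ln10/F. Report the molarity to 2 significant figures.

With Ag⁺/Ag at the cathode and Cr³⁺/Cr at the anode, E°cell = +0.80 − (−0.73) = +1.53 V (n = 3).
From the Nernst equation, log Q = n(E° − E)/0.0592 = 3·(+1.53 − (+1.421))/0.0592 = 5.524.
For 3 Ag+(aq) + Cr(s) → 3 Ag(s) + Cr3+(aq), the reaction quotient is Q = [Cr3+(aq)] / [Ag+(aq)]^3.
Solving for the unknown gives log [Cr3+(aq)] = −1.142, so [Cr3+(aq)] ≈ 0.072 M.

0.072 M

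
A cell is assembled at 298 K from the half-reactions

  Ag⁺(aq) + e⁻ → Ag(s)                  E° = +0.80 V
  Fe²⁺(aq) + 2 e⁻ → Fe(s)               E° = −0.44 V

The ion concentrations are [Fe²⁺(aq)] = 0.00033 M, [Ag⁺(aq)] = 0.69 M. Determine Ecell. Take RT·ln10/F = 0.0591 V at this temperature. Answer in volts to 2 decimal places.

The Ag⁺/Ag couple has the more positive E°, so it is the cathode; Fe²⁺/Fe is the anode.
E°cell = E°cat − E°an = +0.80 − (−0.44) = +1.24 V; n = 2.
Balancing gives 2 Ag⁺(aq) + Fe(s) → 2 Ag(s) + Fe²⁺(aq); hence Q = [Fe²⁺(aq)] / [Ag⁺(aq)]^2 = 0.000693 (log Q = −3.159).
By the Nernst equation, E = +1.24 − (0.0591/2)·(−3.159) = +1.33 V.

+1.33 V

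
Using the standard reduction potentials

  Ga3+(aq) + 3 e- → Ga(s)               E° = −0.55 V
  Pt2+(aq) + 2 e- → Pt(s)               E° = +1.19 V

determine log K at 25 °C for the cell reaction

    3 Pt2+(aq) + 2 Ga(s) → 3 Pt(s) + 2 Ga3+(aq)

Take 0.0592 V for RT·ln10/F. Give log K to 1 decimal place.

log K = 176.4

The Pt²⁺/Pt couple is reduced (cathode); E°cell = +1.19 − (−0.55) = +1.74 V with n = 6.
At equilibrium E = 0, so log K = nE°cell / 0.0592 = (6)(+1.74) / 0.0592 = 176.4.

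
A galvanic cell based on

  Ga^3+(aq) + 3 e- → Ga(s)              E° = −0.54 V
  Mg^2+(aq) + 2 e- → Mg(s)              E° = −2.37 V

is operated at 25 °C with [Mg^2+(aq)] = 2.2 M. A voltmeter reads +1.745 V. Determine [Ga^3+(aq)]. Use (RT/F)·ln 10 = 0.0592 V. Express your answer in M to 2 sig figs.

The Ga³⁺/Ga couple has the larger reduction potential, so it is the cathode: E°cell = −0.54 − (−2.37) = +1.83 V and n = 6.
Since E = E° − (0.0592/n)·log Q, log Q = n(E° − E)/0.0592 = 8.615.
Balancing electrons gives 2 Ga^3+(aq) + 3 Mg(s) → 2 Ga(s) + 3 Mg^2+(aq); thus Q = [Mg^2+(aq)]^3 / [Ga^3+(aq)]^2.
Substituting the known concentrations and solving, log [Ga^3+(aq)] = −3.794 and [Ga^3+(aq)] = 0.00016 M.

0.00016 M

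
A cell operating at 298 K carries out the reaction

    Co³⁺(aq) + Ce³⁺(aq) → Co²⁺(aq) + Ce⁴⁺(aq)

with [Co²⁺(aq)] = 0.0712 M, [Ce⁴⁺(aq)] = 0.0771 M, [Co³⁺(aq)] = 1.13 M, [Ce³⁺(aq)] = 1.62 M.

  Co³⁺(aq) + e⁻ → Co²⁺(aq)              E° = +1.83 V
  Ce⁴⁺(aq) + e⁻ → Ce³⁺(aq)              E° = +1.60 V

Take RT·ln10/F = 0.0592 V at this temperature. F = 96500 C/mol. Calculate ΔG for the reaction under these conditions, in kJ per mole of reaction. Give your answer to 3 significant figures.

−36.6 kJ/mol

E°cell = +1.83 − (+1.60) = +0.23 V; the balanced reaction transfers n = 1 electron.
Here Q = ([Co²⁺(aq)]·[Ce⁴⁺(aq)]) / ([Co³⁺(aq)]·[Ce³⁺(aq)]) = 0.003 (log Q = −2.523), giving E = +0.23 − (0.0592/1)·(−2.523) = +0.3794 V.
ΔG = −nFE = −(1)(96500)(+0.3794) J/mol = −36.6 kJ/mol.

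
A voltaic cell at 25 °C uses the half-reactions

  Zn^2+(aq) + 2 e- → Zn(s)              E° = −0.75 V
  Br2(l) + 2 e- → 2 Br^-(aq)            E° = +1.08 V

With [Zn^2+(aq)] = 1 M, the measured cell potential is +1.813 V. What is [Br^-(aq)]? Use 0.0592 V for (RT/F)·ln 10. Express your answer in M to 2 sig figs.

1.9 M

With Br₂/Br⁻ at the cathode and Zn²⁺/Zn at the anode, E°cell = +1.08 − (−0.75) = +1.83 V (n = 2).
Since E = E° − (0.0592/n)·log Q, log Q = n(E° − E)/0.0592 = 0.574.
The balanced reaction is Br2(l) + Zn(s) → 2 Br^-(aq) + Zn^2+(aq), so Q = [Br^-(aq)]^2·[Zn^2+(aq)].
Substituting the known concentrations and solving, log [Br^-(aq)] = 0.287 and [Br^-(aq)] = 1.9 M.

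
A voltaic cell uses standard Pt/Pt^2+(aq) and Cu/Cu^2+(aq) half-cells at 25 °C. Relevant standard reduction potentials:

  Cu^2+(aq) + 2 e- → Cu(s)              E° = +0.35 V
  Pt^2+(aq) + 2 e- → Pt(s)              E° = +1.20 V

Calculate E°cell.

Of the two couples in this cell, the one with the more positive reduction potential is reduced at the cathode: here that is Pt²⁺/Pt (+1.20 V); Cu²⁺/Cu (+0.35 V) is the anode.
E°cell = E°(cathode) − E°(anode) = +1.20 − (+0.35) = +0.85 V.

+0.85 V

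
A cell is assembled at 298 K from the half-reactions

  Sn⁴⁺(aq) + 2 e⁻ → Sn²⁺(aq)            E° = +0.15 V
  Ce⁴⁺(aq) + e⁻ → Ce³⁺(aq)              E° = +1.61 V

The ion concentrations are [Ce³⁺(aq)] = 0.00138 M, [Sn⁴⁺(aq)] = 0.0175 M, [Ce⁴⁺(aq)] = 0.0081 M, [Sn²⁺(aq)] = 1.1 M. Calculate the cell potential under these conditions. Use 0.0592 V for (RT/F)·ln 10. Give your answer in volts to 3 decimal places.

Since E°(Ce⁴⁺/Ce³⁺) > E°(Sn⁴⁺/Sn²⁺), Ce⁴⁺/Ce³⁺ serves as the cathode.
E°cell = +1.61 − (+0.15) = +1.46 V, with n = 2 electrons transferred.
The balanced reaction is 2 Ce⁴⁺(aq) + Sn²⁺(aq) → 2 Ce³⁺(aq) + Sn⁴⁺(aq), so Q = ([Ce³⁺(aq)]^2·[Sn⁴⁺(aq)]) / ([Ce⁴⁺(aq)]^2·[Sn²⁺(aq)]) = 0.000462 and log Q = −3.336.
Applying E = E° − (RT ln10/nF)·log Q gives +1.46 − (0.0592/2)(−3.336) = +1.559 V.

+1.559 V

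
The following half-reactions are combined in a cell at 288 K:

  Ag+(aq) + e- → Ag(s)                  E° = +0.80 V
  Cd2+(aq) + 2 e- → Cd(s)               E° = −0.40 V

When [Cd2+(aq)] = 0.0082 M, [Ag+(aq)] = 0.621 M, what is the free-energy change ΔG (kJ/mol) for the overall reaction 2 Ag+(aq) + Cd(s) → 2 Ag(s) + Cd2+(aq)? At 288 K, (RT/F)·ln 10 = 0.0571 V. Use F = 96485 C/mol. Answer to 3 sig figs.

The standard cell potential is +0.80 − (−0.40) = +1.20 V, with n = 2 electrons in the balanced equation.
Q = [Cd2+(aq)] / [Ag+(aq)]^2 = 0.0213, so log Q = −1.672 and E = +1.20 − (0.0571/2)(−1.672) = +1.2477 V.
Then ΔG = −nFE = −2 × 96485 × +1.2477 J/mol = −241 kJ/mol.

−241 kJ/mol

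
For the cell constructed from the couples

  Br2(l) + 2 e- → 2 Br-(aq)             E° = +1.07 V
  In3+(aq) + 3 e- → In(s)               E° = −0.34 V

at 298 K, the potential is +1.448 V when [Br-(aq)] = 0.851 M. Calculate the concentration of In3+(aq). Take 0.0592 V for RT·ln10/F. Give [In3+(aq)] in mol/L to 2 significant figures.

0.019 M

With Br₂/Br⁻ at the cathode and In³⁺/In at the anode, E°cell = +1.07 − (−0.34) = +1.41 V (n = 6).
Since E = E° − (0.0592/n)·log Q, log Q = n(E° − E)/0.0592 = −3.851.
The balanced reaction is 3 Br2(l) + 2 In(s) → 6 Br-(aq) + 2 In3+(aq), so Q = [Br-(aq)]^6·[In3+(aq)]^2.
Solving for the unknown gives log [In3+(aq)] = −1.715, so [In3+(aq)] ≈ 0.019 M.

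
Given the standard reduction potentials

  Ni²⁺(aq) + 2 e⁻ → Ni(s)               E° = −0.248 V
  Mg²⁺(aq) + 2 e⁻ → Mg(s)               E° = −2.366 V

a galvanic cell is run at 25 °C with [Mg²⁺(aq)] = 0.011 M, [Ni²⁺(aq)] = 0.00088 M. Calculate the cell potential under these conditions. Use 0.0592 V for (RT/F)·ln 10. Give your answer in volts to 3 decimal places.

+2.086 V

Ni²⁺/Ni is reduced (cathode, E° = −0.248 V) and Mg²⁺/Mg is oxidized (anode).
E°cell = −0.248 − (−2.366) = +2.118 V, with n = 2 electrons transferred.
For the overall reaction Ni²⁺(aq) + Mg(s) → Ni(s) + Mg²⁺(aq), Q = [Mg²⁺(aq)] / [Ni²⁺(aq)] = 12.5, giving log Q = 1.097.
Applying E = E° − (RT ln10/nF)·log Q gives +2.118 − (0.0592/2)(1.097) = +2.086 V.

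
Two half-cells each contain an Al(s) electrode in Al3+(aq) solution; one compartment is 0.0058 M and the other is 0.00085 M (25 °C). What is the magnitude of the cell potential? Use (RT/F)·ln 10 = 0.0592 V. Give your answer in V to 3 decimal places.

0.016 V

For a concentration cell E°cell = 0, since both electrodes use the same couple.
The compartment with the higher Al3+(aq) concentration (0.0058 M) acts as the cathode; ions are reduced there and produced at the dilute (0.00085 M) anode.
With n = 3, Ecell = −(0.0592/3)·log([dilute]/[conc]) = −(0.0592/3)·log(0.00085/0.0058) = +0.016 V.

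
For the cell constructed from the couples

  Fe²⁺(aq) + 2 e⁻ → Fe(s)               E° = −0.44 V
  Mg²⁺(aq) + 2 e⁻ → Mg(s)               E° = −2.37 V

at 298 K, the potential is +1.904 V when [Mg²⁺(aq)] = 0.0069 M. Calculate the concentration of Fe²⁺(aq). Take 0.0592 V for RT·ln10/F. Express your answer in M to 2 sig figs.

With Fe²⁺/Fe at the cathode and Mg²⁺/Mg at the anode, E°cell = −0.44 − (−2.37) = +1.93 V (n = 2).
Since E = E° − (0.0592/n)·log Q, log Q = n(E° − E)/0.0592 = 0.878.
The balanced reaction is Fe²⁺(aq) + Mg(s) → Fe(s) + Mg²⁺(aq), so Q = [Mg²⁺(aq)] / [Fe²⁺(aq)].
Solving for the unknown gives log [Fe²⁺(aq)] = −3.039, so [Fe²⁺(aq)] ≈ 0.00091 M.

0.00091 M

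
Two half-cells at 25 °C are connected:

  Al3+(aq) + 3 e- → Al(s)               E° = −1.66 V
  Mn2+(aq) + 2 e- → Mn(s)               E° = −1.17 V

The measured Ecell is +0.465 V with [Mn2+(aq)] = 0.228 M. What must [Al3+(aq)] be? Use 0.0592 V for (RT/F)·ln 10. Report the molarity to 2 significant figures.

2.0 M

Mn²⁺/Mn is the cathode (higher E°); E°cell = −1.17 − (−1.66) = +0.49 V with n = 6.
From the Nernst equation, log Q = n(E° − E)/0.0592 = 6·(+0.49 − (+0.465))/0.0592 = 2.534.
For 3 Mn2+(aq) + 2 Al(s) → 3 Mn(s) + 2 Al3+(aq), the reaction quotient is Q = [Al3+(aq)]^2 / [Mn2+(aq)]^3.
Solving for the unknown gives log [Al3+(aq)] = 0.304, so [Al3+(aq)] ≈ 2.0 M.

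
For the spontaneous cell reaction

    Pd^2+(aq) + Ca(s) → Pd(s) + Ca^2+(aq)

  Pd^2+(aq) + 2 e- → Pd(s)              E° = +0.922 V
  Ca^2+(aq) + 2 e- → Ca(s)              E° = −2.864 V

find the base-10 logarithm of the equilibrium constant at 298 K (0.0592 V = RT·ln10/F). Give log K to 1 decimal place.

The Pd²⁺/Pd couple is reduced (cathode); E°cell = +0.922 − (−2.864) = +3.786 V with n = 2.
At equilibrium E = 0, so log K = nE°cell / 0.0592 = (2)(+3.786) / 0.0592 = 127.9.

log K = 127.9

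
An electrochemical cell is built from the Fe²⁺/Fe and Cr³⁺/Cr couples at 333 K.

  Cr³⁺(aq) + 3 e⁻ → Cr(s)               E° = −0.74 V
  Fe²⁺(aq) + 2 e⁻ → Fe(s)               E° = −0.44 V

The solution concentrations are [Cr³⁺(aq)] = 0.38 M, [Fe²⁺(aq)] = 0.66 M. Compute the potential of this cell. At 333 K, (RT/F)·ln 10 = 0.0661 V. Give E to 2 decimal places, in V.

+0.30 V

The Fe²⁺/Fe couple has the more positive E°, so it is the cathode; Cr³⁺/Cr is the anode.
E°cell = −0.44 − (−0.74) = +0.30 V, with n = 6 electrons transferred.
Balancing gives 3 Fe²⁺(aq) + 2 Cr(s) → 3 Fe(s) + 2 Cr³⁺(aq); hence Q = [Cr³⁺(aq)]^2 / [Fe²⁺(aq)]^3 = 0.502 (log Q = −0.299).
Applying E = E° − (RT ln10/nF)·log Q gives +0.30 − (0.0661/6)(−0.299) = +0.30 V.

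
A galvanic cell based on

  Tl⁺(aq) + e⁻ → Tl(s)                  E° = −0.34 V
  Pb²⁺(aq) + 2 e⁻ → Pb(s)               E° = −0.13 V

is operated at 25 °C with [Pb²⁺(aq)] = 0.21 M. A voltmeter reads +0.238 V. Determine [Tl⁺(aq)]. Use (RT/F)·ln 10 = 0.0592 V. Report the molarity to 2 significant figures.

0.15 M

Pb²⁺/Pb is the cathode (higher E°); E°cell = −0.13 − (−0.34) = +0.21 V with n = 2.
Rearranging E = E° − (0.0592/n)·log Q gives log Q = 2(+0.21 − (+0.238))/0.0592 = −0.946.
The balanced reaction is Pb²⁺(aq) + 2 Tl(s) → Pb(s) + 2 Tl⁺(aq), so Q = [Tl⁺(aq)]^2 / [Pb²⁺(aq)].
Substituting the known concentrations and solving, log [Tl⁺(aq)] = −0.812 and [Tl⁺(aq)] = 0.15 M.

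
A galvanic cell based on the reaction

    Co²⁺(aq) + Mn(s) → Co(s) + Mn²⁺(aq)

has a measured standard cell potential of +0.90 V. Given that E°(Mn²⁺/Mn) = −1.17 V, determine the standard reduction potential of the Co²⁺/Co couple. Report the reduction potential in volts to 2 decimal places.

−0.27 V

In the reaction as written the Co²⁺/Co couple is reduced (cathode) and Mn²⁺/Mn is oxidized (anode), so E°cell = E°(Co²⁺/Co) − E°(Mn²⁺/Mn).
E°(Co²⁺/Co) = E°cell + E°(anode) = +0.90 + (−1.17) = −0.27 V.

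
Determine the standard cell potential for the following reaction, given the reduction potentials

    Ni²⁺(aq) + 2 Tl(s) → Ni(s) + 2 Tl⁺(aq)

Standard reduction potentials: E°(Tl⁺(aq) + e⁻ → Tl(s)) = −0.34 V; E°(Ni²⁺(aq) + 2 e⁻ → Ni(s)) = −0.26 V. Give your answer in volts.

+0.08 V

In the reaction as written, Ni²⁺(aq) is reduced (cathode) and Tl⁺(aq) is produced by oxidation at the anode.
E°cell = E°(cathode) − E°(anode) = −0.26 − (−0.34) = +0.08 V.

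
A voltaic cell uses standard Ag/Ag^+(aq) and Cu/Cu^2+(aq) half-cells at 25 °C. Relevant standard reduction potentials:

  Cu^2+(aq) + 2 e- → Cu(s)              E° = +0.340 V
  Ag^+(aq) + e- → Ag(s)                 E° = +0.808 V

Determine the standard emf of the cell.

+0.468 V

The Ag⁺/Ag couple has the higher E°, so Ag ion is reduced (cathode) and Cu is oxidized (anode).
E°cell = E°(cathode) − E°(anode) = +0.808 − (+0.340) = +0.468 V.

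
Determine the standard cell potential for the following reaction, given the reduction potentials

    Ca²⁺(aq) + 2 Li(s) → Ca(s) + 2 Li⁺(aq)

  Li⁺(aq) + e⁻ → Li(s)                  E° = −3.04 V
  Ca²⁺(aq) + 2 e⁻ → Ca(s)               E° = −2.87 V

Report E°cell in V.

Ca²⁺(aq) gains electrons, so the Ca²⁺/Ca couple is the cathode; the Li⁺/Li couple is the anode.
E°cell = E°(cathode) − E°(anode) = −2.87 − (−3.04) = +0.17 V.
The positive value indicates the reaction is spontaneous as written.

+0.17 V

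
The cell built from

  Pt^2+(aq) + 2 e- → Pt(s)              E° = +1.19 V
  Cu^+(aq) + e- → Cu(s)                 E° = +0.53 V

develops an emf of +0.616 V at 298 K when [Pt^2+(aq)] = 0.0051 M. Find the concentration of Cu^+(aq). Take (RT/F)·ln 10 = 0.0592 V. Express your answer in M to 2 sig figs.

0.40 M

Pt²⁺/Pt is the cathode (higher E°); E°cell = +1.19 − (+0.53) = +0.66 V with n = 2.
From the Nernst equation, log Q = n(E° − E)/0.0592 = 2·(+0.66 − (+0.616))/0.0592 = 1.486.
Balancing electrons gives Pt^2+(aq) + 2 Cu(s) → Pt(s) + 2 Cu^+(aq); thus Q = [Cu^+(aq)]^2 / [Pt^2+(aq)].
Solving for the unknown gives log [Cu^+(aq)] = −0.403, so [Cu^+(aq)] ≈ 0.40 M.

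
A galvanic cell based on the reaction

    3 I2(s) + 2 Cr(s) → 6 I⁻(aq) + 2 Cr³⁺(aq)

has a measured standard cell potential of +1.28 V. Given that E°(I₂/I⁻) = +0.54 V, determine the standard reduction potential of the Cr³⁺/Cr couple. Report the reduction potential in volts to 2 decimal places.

−0.74 V

In the reaction as written the I₂/I⁻ couple is reduced (cathode) and Cr³⁺/Cr is oxidized (anode), so E°cell = E°(I₂/I⁻) − E°(Cr³⁺/Cr).
E°(Cr³⁺/Cr) = E°(cathode) − E°cell = +0.54 − (+1.28) = −0.74 V.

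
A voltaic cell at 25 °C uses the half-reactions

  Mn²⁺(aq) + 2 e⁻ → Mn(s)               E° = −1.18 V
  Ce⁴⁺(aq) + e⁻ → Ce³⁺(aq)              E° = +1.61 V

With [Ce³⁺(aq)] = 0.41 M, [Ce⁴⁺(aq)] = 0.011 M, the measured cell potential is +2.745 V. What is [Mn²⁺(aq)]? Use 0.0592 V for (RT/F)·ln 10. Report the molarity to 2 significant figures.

0.024 M

Ce⁴⁺/Ce³⁺ is the cathode (higher E°); E°cell = +1.61 − (−1.18) = +2.79 V with n = 2.
Since E = E° − (0.0592/n)·log Q, log Q = n(E° − E)/0.0592 = 1.520.
For 2 Ce⁴⁺(aq) + Mn(s) → 2 Ce³⁺(aq) + Mn²⁺(aq), the reaction quotient is Q = ([Ce³⁺(aq)]^2·[Mn²⁺(aq)]) / [Ce⁴⁺(aq)]^2.
Solving for the unknown gives log [Mn²⁺(aq)] = −1.623, so [Mn²⁺(aq)] ≈ 0.024 M.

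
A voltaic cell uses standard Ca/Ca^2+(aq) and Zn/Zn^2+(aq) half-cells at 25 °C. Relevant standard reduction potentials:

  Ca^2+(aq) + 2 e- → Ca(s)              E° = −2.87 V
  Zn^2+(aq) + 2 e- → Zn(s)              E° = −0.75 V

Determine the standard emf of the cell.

The Zn²⁺/Zn couple has the higher E°, so Zn ion is reduced (cathode) and Ca is oxidized (anode).
E°cell = E°(cathode) − E°(anode) = −0.75 − (−2.87) = +2.12 V.

+2.12 V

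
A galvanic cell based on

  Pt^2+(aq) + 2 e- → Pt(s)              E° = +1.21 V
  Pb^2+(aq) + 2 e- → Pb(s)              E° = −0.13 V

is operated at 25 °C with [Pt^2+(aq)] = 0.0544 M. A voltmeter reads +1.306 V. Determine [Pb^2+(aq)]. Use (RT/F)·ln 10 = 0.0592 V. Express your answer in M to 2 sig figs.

0.77 M

With Pt²⁺/Pt at the cathode and Pb²⁺/Pb at the anode, E°cell = +1.21 − (−0.13) = +1.34 V (n = 2).
From the Nernst equation, log Q = n(E° − E)/0.0592 = 2·(+1.34 − (+1.306))/0.0592 = 1.149.
The balanced reaction is Pt^2+(aq) + Pb(s) → Pt(s) + Pb^2+(aq), so Q = [Pb^2+(aq)] / [Pt^2+(aq)].
Substituting the known concentrations and solving, log [Pb^2+(aq)] = −0.115 and [Pb^2+(aq)] = 0.77 M.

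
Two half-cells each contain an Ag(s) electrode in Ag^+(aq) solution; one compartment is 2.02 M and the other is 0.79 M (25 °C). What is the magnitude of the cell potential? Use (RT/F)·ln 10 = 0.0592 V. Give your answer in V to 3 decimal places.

0.024 V

For a concentration cell E°cell = 0, since both electrodes use the same couple.
The compartment with the higher Ag^+(aq) concentration (2.02 M) acts as the cathode; ions are reduced there and produced at the dilute (0.79 M) anode.
With n = 1, Ecell = −(0.0592/1)·log([dilute]/[conc]) = −(0.0592/1)·log(0.79/2.02) = +0.024 V.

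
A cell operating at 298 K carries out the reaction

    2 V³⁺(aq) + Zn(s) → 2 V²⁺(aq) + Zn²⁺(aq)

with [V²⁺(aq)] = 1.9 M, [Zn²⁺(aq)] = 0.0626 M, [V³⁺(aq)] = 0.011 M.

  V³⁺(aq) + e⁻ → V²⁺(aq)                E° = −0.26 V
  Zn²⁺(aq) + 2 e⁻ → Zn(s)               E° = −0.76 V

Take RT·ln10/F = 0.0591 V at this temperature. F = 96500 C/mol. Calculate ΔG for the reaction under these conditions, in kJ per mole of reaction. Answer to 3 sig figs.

With V³⁺/V²⁺ reduced at the cathode, E°cell = −0.26 − (−0.76) = +0.50 V and n = 2.
Here Q = ([V²⁺(aq)]^2·[Zn²⁺(aq)]) / [V³⁺(aq)]^2 = 1.87×10^3 (log Q = 3.271), giving E = +0.50 − (0.0591/2)·(3.271) = +0.4033 V.
Then ΔG = −nFE = −2 × 96500 × +0.4033 J/mol = −77.8 kJ/mol.

−77.8 kJ/mol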